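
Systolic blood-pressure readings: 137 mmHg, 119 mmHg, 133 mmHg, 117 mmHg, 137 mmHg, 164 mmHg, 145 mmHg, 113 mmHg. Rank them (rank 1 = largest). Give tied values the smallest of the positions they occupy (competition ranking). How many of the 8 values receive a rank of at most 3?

4

Sorted (descending): 164, 145, 137, 137, 133, 119, 117, 113
The 2 values of 137 occupy positions 3–4 → each gets rank 3.
Ranks ≤ 3: {1, 2, 3, 3} → 4 values.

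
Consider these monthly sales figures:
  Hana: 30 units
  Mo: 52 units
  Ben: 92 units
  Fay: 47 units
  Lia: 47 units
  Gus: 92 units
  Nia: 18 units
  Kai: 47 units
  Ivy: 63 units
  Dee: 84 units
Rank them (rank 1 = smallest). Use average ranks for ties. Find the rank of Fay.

Sorted (ascending): 18, 30, 47, 47, 47, 52, 63, 84, 92, 92
The 3 values of 47 occupy positions 3–5 → average rank 4.
The 2 values of 92 occupy positions 9–10 → average rank (9+10)/2 = 9.5.
Fay has value 47 units → rank 4.

4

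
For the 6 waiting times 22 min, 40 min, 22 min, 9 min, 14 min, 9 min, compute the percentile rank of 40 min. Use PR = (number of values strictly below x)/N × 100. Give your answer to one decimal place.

N = 6.
Strictly below 40: 5. Equal to 40: 1.
PR = 5/6 × 100 = 83.3

83.3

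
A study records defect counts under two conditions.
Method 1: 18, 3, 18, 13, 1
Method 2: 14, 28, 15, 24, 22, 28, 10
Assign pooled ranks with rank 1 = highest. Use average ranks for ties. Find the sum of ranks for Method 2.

35

Sorted (descending): 28, 28, 24, 22, 18, 18, 15, 14, 13, 10, 3, 1
The 2 values of 28 occupy positions 1–2 → average rank (1+2)/2 = 1.5.
The 2 values of 18 occupy positions 5–6 → average rank (5+6)/2 = 5.5.
Method 2 values → pooled ranks: 14→8, 28→1.5, 15→7, 24→3, 22→4, 28→1.5, 10→10
Rank sum = 8 + 1.5 + 7 + 3 + 4 + 1.5 + 10 = 35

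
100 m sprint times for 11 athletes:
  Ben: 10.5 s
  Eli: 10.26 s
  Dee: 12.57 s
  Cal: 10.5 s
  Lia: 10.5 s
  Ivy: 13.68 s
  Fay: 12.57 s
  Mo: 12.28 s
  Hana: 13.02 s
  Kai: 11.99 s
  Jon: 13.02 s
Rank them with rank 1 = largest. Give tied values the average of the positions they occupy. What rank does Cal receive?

9

Sorted (descending): 13.68, 13.02, 13.02, 12.57, 12.57, 12.28, 11.99, 10.5, 10.5, 10.5, 10.26
The 2 values of 13.02 occupy positions 2–3 → average rank (2+3)/2 = 2.5.
The 2 values of 12.57 occupy positions 4–5 → average rank (4+5)/2 = 4.5.
The 3 values of 10.5 occupy positions 8–10 → average rank 9.
Cal has value 10.5 s → rank 9.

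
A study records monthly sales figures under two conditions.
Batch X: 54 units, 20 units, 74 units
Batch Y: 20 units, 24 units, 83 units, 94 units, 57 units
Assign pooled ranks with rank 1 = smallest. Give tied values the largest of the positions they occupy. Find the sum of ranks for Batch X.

12

Sorted (ascending): 20, 20, 24, 54, 57, 74, 83, 94
The 2 values of 20 occupy positions 1–2 → each gets rank 2.
Batch X values → pooled ranks: 54→4, 20→2, 74→6
Rank sum = 4 + 2 + 6 = 12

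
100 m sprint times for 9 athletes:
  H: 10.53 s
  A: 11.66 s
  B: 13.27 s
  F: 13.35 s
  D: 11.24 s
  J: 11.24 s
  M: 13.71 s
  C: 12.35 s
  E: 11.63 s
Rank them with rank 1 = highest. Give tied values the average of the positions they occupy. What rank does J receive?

7.5

Sorted (descending): 13.71, 13.35, 13.27, 12.35, 11.66, 11.63, 11.24, 11.24, 10.53
The 2 values of 11.24 occupy positions 7–8 → average rank (7+8)/2 = 7.5.
J has value 11.24 s → rank 7.5.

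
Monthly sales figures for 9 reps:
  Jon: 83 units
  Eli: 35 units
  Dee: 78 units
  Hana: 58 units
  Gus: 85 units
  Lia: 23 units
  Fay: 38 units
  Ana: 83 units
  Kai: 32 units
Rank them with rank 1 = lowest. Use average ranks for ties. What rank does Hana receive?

Sorted (ascending): 23, 32, 35, 38, 58, 78, 83, 83, 85
The 2 values of 83 occupy positions 7–8 → average rank (7+8)/2 = 7.5.
Hana has value 58 units → rank 5.

5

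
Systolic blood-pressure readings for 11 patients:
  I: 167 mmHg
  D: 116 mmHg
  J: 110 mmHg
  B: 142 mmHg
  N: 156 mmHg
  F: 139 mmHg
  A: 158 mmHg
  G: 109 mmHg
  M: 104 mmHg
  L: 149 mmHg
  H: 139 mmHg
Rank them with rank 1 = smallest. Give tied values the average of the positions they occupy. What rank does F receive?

5.5

Sorted (ascending): 104, 109, 110, 116, 139, 139, 142, 149, 156, 158, 167
The 2 values of 139 occupy positions 5–6 → average rank (5+6)/2 = 5.5.
F has value 139 mmHg → rank 5.5.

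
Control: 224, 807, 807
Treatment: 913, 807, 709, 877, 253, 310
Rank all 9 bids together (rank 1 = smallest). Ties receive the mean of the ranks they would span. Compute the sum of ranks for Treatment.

32

Sorted (ascending): 224, 253, 310, 709, 807, 807, 807, 877, 913
The 3 values of 807 occupy positions 5–7 → average rank 6.
Treatment values → pooled ranks: 913→9, 807→6, 709→4, 877→8, 253→2, 310→3
Rank sum = 9 + 6 + 4 + 8 + 2 + 3 = 32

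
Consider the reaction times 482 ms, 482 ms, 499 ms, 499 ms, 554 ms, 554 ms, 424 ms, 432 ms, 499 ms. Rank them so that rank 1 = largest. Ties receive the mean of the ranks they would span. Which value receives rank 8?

Sorted (descending): 554, 554, 499, 499, 499, 482, 482, 432, 424
The 2 values of 554 occupy positions 1–2 → average rank (1+2)/2 = 1.5.
The 3 values of 499 occupy positions 3–5 → average rank 4.
The 2 values of 482 occupy positions 6–7 → average rank (6+7)/2 = 6.5.
Rank 8 → value 432.

432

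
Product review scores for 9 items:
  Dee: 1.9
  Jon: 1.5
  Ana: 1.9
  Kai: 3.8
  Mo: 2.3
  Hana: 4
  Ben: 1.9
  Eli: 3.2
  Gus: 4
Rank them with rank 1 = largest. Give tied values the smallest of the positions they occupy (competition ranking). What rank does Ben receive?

Sorted (descending): 4, 4, 3.8, 3.2, 2.3, 1.9, 1.9, 1.9, 1.5
The 2 values of 4 occupy positions 1–2 → each gets rank 1.
The 3 values of 1.9 occupy positions 6–8 → each gets rank 6.
Ben has value 1.9 → rank 6.

6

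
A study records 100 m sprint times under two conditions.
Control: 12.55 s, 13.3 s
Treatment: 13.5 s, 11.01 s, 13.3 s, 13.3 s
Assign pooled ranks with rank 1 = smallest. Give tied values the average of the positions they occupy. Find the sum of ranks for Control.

6

Sorted (ascending): 11.01, 12.55, 13.3, 13.3, 13.3, 13.5
The 3 values of 13.3 occupy positions 3–5 → average rank 4.
Control values → pooled ranks: 12.55→2, 13.3→4
Rank sum = 2 + 4 = 6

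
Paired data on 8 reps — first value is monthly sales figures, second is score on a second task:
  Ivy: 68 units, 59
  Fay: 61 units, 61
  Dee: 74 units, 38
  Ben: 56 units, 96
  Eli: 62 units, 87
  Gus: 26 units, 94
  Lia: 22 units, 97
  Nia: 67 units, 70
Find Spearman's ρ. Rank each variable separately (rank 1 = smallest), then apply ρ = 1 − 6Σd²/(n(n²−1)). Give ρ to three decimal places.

-0.905

Ranks of variable 1: 7, 4, 8, 3, 5, 2, 1, 6
Ranks of variable 2: 2, 3, 1, 7, 5, 6, 8, 4
d = r₁ − r₂: 5, 1, 7, -4, 0, -4, -7, 2
d²: 25, 1, 49, 16, 0, 16, 49, 4; Σd² = 160
ρ = 1 − 6·160/(8·63) = 1 − 960/504 = -0.905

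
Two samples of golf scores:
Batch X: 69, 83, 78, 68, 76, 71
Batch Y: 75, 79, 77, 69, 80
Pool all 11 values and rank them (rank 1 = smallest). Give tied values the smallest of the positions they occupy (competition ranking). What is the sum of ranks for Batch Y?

Sorted (ascending): 68, 69, 69, 71, 75, 76, 77, 78, 79, 80, 83
The 2 values of 69 occupy positions 2–3 → each gets rank 2.
Batch Y values → pooled ranks: 75→5, 79→9, 77→7, 69→2, 80→10
Rank sum = 5 + 9 + 7 + 2 + 10 = 33

33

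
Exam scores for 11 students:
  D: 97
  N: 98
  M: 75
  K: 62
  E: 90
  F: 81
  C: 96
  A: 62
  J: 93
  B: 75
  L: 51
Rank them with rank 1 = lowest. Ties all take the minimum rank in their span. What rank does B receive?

4

Sorted (ascending): 51, 62, 62, 75, 75, 81, 90, 93, 96, 97, 98
The 2 values of 62 occupy positions 2–3 → each gets rank 2.
The 2 values of 75 occupy positions 4–5 → each gets rank 4.
B has value 75 → rank 4.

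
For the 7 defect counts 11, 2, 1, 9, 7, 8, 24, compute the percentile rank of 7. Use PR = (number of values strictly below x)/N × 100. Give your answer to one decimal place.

N = 7.
Strictly below 7: 2. Equal to 7: 1.
PR = 2/7 × 100 = 28.6

28.6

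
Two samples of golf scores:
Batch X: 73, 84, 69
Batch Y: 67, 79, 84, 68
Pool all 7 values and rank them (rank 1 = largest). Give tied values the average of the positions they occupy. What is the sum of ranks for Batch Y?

Sorted (descending): 84, 84, 79, 73, 69, 68, 67
The 2 values of 84 occupy positions 1–2 → average rank (1+2)/2 = 1.5.
Batch Y values → pooled ranks: 67→7, 79→3, 84→1.5, 68→6
Rank sum = 7 + 3 + 1.5 + 6 = 17.5

17.5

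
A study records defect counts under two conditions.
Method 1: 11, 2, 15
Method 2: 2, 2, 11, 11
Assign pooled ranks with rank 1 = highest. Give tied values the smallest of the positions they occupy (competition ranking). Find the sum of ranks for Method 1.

8

Sorted (descending): 15, 11, 11, 11, 2, 2, 2
The 3 values of 11 occupy positions 2–4 → each gets rank 2.
The 3 values of 2 occupy positions 5–7 → each gets rank 5.
Method 1 values → pooled ranks: 11→2, 2→5, 15→1
Rank sum = 2 + 5 + 1 = 8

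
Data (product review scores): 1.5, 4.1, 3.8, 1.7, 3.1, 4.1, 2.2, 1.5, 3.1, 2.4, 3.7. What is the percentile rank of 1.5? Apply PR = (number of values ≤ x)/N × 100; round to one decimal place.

18.2

N = 11.
Strictly below 1.5: 0. Equal to 1.5: 2.
PR = 2/11 × 100 = 18.2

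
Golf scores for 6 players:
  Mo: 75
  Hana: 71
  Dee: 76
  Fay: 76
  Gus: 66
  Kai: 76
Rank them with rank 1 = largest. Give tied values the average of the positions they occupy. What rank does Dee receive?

2

Sorted (descending): 76, 76, 76, 75, 71, 66
The 3 values of 76 occupy positions 1–3 → average rank 2.
Dee has value 76 → rank 2.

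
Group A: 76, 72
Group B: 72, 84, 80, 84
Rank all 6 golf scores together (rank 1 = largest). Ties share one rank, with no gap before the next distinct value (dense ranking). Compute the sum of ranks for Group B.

Sorted (descending): 84, 84, 80, 76, 72, 72
The 2 values of 84 share dense rank 1.
The 2 values of 72 share dense rank 4.
Remaining distinct values take the next consecutive integers.
Group B values → pooled ranks: 72→4, 84→1, 80→2, 84→1
Rank sum = 4 + 1 + 2 + 1 = 8

8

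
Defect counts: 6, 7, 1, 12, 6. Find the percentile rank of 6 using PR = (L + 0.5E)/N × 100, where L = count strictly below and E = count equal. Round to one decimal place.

40.0

N = 5.
Strictly below 6: 1. Equal to 6: 2.
PR = (1 + 0.5·2)/5 × 100 = 40.0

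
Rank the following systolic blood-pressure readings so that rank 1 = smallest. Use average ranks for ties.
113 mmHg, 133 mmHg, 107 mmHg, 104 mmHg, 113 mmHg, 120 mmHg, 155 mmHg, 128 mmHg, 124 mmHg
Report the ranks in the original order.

3.5, 8, 2, 1, 3.5, 5, 9, 7, 6

Sorted (ascending): 104, 107, 113, 113, 120, 124, 128, 133, 155
The 2 values of 113 occupy positions 3–4 → average rank (3+4)/2 = 3.5.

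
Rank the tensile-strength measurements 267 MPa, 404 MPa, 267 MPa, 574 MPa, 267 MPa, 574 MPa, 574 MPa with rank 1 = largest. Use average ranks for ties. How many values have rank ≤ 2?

3

Sorted (descending): 574, 574, 574, 404, 267, 267, 267
The 3 values of 574 occupy positions 1–3 → average rank 2.
The 3 values of 267 occupy positions 5–7 → average rank 6.
Ranks ≤ 2: {2, 2, 2} → 3 values.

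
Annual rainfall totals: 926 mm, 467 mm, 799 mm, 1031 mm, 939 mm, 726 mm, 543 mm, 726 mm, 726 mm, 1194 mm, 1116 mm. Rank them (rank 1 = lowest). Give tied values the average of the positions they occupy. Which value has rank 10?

Sorted (ascending): 467, 543, 726, 726, 726, 799, 926, 939, 1031, 1116, 1194
The 3 values of 726 occupy positions 3–5 → average rank 4.
Rank 10 → value 1116.

1116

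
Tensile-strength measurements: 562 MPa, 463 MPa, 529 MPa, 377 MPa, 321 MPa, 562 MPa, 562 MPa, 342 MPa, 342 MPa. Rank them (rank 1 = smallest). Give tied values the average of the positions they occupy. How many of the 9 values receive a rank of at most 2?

1

Sorted (ascending): 321, 342, 342, 377, 463, 529, 562, 562, 562
The 2 values of 342 occupy positions 2–3 → average rank (2+3)/2 = 2.5.
The 3 values of 562 occupy positions 7–9 → average rank 8.
Ranks ≤ 2: {1} → 1 value.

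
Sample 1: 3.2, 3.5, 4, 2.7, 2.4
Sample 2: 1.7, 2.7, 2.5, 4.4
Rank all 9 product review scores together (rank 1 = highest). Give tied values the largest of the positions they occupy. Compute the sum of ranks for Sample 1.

Sorted (descending): 4.4, 4, 3.5, 3.2, 2.7, 2.7, 2.5, 2.4, 1.7
The 2 values of 2.7 occupy positions 5–6 → each gets rank 6.
Sample 1 values → pooled ranks: 3.2→4, 3.5→3, 4→2, 2.7→6, 2.4→8
Rank sum = 4 + 3 + 2 + 6 + 8 = 23

23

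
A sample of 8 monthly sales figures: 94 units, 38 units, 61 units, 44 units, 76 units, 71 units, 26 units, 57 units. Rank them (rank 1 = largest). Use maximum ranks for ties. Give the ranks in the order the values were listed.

1, 7, 4, 6, 2, 3, 8, 5

Sorted (descending): 94, 76, 71, 61, 57, 44, 38, 26
No ties — each value takes its position as its rank.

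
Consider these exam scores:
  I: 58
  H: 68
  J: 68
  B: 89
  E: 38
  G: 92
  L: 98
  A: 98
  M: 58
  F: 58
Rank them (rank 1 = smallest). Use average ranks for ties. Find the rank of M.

3

Sorted (ascending): 38, 58, 58, 58, 68, 68, 89, 92, 98, 98
The 3 values of 58 occupy positions 2–4 → average rank 3.
The 2 values of 68 occupy positions 5–6 → average rank (5+6)/2 = 5.5.
The 2 values of 98 occupy positions 9–10 → average rank (9+10)/2 = 9.5.
M has value 58 → rank 3.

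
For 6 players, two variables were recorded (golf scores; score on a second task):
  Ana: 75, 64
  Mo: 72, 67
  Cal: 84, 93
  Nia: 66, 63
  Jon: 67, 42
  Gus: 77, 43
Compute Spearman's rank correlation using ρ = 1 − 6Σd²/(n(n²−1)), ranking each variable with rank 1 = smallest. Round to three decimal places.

Ranks of variable 1: 4, 3, 6, 1, 2, 5
Ranks of variable 2: 4, 5, 6, 3, 1, 2
d = r₁ − r₂: 0, -2, 0, -2, 1, 3
d²: 0, 4, 0, 4, 1, 9; Σd² = 18
ρ = 1 − 6·18/(6·35) = 1 − 108/210 = 0.486

0.486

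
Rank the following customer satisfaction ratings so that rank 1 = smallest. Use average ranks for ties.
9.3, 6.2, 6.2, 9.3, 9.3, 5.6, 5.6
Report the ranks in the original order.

Sorted (ascending): 5.6, 5.6, 6.2, 6.2, 9.3, 9.3, 9.3
The 2 values of 5.6 occupy positions 1–2 → average rank (1+2)/2 = 1.5.
The 2 values of 6.2 occupy positions 3–4 → average rank (3+4)/2 = 3.5.
The 3 values of 9.3 occupy positions 5–7 → average rank 6.

6, 3.5, 3.5, 6, 6, 1.5, 1.5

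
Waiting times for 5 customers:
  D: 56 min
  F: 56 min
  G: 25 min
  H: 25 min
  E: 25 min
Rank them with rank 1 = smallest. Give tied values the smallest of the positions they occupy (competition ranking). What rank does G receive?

Sorted (ascending): 25, 25, 25, 56, 56
The 3 values of 25 occupy positions 1–3 → each gets rank 1.
The 2 values of 56 occupy positions 4–5 → each gets rank 4.
G has value 25 min → rank 1.

1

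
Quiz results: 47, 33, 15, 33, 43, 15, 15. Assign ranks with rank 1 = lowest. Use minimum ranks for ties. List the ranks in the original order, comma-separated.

Sorted (ascending): 15, 15, 15, 33, 33, 43, 47
The 3 values of 15 occupy positions 1–3 → each gets rank 1.
The 2 values of 33 occupy positions 4–5 → each gets rank 4.

7, 4, 1, 4, 6, 1, 1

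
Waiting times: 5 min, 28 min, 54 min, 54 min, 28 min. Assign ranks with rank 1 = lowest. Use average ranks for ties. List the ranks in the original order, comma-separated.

1, 2.5, 4.5, 4.5, 2.5

Sorted (ascending): 5, 28, 28, 54, 54
The 2 values of 28 occupy positions 2–3 → average rank (2+3)/2 = 2.5.
The 2 values of 54 occupy positions 4–5 → average rank (4+5)/2 = 4.5.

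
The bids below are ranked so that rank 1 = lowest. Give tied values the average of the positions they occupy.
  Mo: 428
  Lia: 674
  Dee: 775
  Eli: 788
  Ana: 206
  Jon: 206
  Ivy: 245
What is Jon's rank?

Sorted (ascending): 206, 206, 245, 428, 674, 775, 788
The 2 values of 206 occupy positions 1–2 → average rank (1+2)/2 = 1.5.
Jon has value 206 → rank 1.5.

1.5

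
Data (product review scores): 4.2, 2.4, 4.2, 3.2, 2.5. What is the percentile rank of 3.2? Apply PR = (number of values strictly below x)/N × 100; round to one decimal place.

N = 5.
Strictly below 3.2: 2. Equal to 3.2: 1.
PR = 2/5 × 100 = 40.0

40.0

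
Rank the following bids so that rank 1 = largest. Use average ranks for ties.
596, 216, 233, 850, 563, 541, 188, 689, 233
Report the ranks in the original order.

Sorted (descending): 850, 689, 596, 563, 541, 233, 233, 216, 188
The 2 values of 233 occupy positions 6–7 → average rank (6+7)/2 = 6.5.

3, 8, 6.5, 1, 4, 5, 9, 2, 6.5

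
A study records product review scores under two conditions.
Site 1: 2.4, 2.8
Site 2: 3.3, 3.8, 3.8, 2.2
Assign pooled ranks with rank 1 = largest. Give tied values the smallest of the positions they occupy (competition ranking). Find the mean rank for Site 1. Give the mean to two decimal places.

4.50

Sorted (descending): 3.8, 3.8, 3.3, 2.8, 2.4, 2.2
The 2 values of 3.8 occupy positions 1–2 → each gets rank 1.
Site 1 values → pooled ranks: 2.4→5, 2.8→4
Mean rank = (5 + 4) / 2 = 4.50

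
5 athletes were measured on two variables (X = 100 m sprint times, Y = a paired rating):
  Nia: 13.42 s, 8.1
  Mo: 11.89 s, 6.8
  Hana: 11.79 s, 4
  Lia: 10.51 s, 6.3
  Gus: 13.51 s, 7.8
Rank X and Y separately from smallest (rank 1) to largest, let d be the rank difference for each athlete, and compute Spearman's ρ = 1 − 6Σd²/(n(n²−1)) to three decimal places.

0.800

Ranks of variable 1: 4, 3, 2, 1, 5
Ranks of variable 2: 5, 3, 1, 2, 4
d = r₁ − r₂: -1, 0, 1, -1, 1
d²: 1, 0, 1, 1, 1; Σd² = 4
ρ = 1 − 6·4/(5·24) = 1 − 24/120 = 0.800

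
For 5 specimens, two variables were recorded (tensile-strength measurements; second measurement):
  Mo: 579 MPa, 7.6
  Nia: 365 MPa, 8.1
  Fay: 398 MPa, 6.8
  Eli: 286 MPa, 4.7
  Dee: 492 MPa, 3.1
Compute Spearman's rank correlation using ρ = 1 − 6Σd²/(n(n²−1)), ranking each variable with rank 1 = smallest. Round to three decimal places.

Ranks of variable 1: 5, 2, 3, 1, 4
Ranks of variable 2: 4, 5, 3, 2, 1
d = r₁ − r₂: 1, -3, 0, -1, 3
d²: 1, 9, 0, 1, 9; Σd² = 20
ρ = 1 − 6·20/(5·24) = 1 − 120/120 = 0.000

0.000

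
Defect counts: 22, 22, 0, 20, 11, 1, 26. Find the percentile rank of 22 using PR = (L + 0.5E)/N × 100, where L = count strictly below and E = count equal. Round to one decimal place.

71.4

N = 7.
Strictly below 22: 4. Equal to 22: 2.
PR = (4 + 0.5·2)/7 × 100 = 71.4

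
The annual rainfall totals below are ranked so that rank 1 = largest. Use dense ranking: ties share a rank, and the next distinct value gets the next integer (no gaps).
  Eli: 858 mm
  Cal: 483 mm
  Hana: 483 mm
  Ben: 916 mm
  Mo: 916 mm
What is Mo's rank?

Sorted (descending): 916, 916, 858, 483, 483
The 2 values of 916 share dense rank 1.
The 2 values of 483 share dense rank 3.
Remaining distinct values take the next consecutive integers.
Mo has value 916 mm → rank 1.

1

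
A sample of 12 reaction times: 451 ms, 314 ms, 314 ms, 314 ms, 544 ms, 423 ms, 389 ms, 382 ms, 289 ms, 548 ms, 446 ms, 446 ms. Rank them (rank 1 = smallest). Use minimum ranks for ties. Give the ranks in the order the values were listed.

10, 2, 2, 2, 11, 7, 6, 5, 1, 12, 8, 8

Sorted (ascending): 289, 314, 314, 314, 382, 389, 423, 446, 446, 451, 544, 548
The 3 values of 314 occupy positions 2–4 → each gets rank 2.
The 2 values of 446 occupy positions 8–9 → each gets rank 8.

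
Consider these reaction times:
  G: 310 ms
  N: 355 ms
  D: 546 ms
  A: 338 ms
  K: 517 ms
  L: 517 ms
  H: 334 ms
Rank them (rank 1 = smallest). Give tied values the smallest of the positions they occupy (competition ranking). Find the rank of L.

Sorted (ascending): 310, 334, 338, 355, 517, 517, 546
The 2 values of 517 occupy positions 5–6 → each gets rank 5.
L has value 517 ms → rank 5.

5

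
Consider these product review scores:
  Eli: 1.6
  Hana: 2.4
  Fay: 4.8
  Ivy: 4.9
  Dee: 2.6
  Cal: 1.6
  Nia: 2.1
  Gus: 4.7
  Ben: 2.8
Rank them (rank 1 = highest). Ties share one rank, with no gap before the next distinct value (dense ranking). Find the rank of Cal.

Sorted (descending): 4.9, 4.8, 4.7, 2.8, 2.6, 2.4, 2.1, 1.6, 1.6
The 2 values of 1.6 share dense rank 8.
Remaining distinct values take the next consecutive integers.
Cal has value 1.6 → rank 8.

8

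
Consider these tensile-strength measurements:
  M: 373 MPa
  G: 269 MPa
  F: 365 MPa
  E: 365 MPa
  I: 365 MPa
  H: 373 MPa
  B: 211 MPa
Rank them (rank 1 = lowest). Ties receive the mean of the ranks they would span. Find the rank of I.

Sorted (ascending): 211, 269, 365, 365, 365, 373, 373
The 3 values of 365 occupy positions 3–5 → average rank 4.
The 2 values of 373 occupy positions 6–7 → average rank (6+7)/2 = 6.5.
I has value 365 MPa → rank 4.

4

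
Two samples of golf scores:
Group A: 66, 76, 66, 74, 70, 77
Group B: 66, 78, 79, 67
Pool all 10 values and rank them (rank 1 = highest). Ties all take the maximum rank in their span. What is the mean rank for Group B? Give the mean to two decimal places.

Sorted (descending): 79, 78, 77, 76, 74, 70, 67, 66, 66, 66
The 3 values of 66 occupy positions 8–10 → each gets rank 10.
Group B values → pooled ranks: 66→10, 78→2, 79→1, 67→7
Mean rank = (10 + 2 + 1 + 7) / 4 = 5.00

5.00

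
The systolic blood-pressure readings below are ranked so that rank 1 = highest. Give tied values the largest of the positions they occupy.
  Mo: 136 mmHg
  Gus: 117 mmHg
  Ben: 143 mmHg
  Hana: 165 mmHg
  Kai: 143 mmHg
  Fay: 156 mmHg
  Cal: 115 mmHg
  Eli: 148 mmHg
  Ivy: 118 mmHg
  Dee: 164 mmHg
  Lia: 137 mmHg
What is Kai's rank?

Sorted (descending): 165, 164, 156, 148, 143, 143, 137, 136, 118, 117, 115
The 2 values of 143 occupy positions 5–6 → each gets rank 6.
Kai has value 143 mmHg → rank 6.

6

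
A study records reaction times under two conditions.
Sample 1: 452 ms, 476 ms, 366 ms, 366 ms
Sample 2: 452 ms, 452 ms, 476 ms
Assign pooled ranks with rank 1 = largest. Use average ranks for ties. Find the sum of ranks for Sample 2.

9.5

Sorted (descending): 476, 476, 452, 452, 452, 366, 366
The 2 values of 476 occupy positions 1–2 → average rank (1+2)/2 = 1.5.
The 3 values of 452 occupy positions 3–5 → average rank 4.
The 2 values of 366 occupy positions 6–7 → average rank (6+7)/2 = 6.5.
Sample 2 values → pooled ranks: 452→4, 452→4, 476→1.5
Rank sum = 4 + 4 + 1.5 = 9.5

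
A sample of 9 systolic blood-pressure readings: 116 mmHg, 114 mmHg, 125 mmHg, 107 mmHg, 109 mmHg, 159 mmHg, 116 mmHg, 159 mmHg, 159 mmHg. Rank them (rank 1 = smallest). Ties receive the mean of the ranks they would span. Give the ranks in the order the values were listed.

Sorted (ascending): 107, 109, 114, 116, 116, 125, 159, 159, 159
The 2 values of 116 occupy positions 4–5 → average rank (4+5)/2 = 4.5.
The 3 values of 159 occupy positions 7–9 → average rank 8.

4.5, 3, 6, 1, 2, 8, 4.5, 8, 8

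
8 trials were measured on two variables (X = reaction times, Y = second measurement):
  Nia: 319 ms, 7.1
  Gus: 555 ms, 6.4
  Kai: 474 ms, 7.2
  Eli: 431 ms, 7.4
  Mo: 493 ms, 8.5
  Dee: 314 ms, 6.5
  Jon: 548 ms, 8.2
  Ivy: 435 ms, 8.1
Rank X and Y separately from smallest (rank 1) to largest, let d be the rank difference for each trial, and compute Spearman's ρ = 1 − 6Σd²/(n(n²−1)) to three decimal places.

0.238

Ranks of variable 1: 2, 8, 5, 3, 6, 1, 7, 4
Ranks of variable 2: 3, 1, 4, 5, 8, 2, 7, 6
d = r₁ − r₂: -1, 7, 1, -2, -2, -1, 0, -2
d²: 1, 49, 1, 4, 4, 1, 0, 4; Σd² = 64
ρ = 1 − 6·64/(8·63) = 1 − 384/504 = 0.238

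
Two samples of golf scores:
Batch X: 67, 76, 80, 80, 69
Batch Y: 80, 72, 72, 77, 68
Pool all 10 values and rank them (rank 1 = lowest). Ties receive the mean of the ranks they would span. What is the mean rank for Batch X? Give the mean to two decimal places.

5.60

Sorted (ascending): 67, 68, 69, 72, 72, 76, 77, 80, 80, 80
The 2 values of 72 occupy positions 4–5 → average rank (4+5)/2 = 4.5.
The 3 values of 80 occupy positions 8–10 → average rank 9.
Batch X values → pooled ranks: 67→1, 76→6, 80→9, 80→9, 69→3
Mean rank = (1 + 6 + 9 + 9 + 3) / 5 = 5.60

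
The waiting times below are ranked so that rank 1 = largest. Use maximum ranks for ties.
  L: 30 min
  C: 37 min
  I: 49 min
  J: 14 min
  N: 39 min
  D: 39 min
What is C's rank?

Sorted (descending): 49, 39, 39, 37, 30, 14
The 2 values of 39 occupy positions 2–3 → each gets rank 3.
C has value 37 min → rank 4.

4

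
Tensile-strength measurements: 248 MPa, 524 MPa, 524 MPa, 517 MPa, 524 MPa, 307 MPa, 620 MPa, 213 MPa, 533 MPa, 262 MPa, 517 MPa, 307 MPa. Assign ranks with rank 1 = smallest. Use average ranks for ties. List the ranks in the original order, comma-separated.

Sorted (ascending): 213, 248, 262, 307, 307, 517, 517, 524, 524, 524, 533, 620
The 2 values of 307 occupy positions 4–5 → average rank (4+5)/2 = 4.5.
The 2 values of 517 occupy positions 6–7 → average rank (6+7)/2 = 6.5.
The 3 values of 524 occupy positions 8–10 → average rank 9.

2, 9, 9, 6.5, 9, 4.5, 12, 1, 11, 3, 6.5, 4.5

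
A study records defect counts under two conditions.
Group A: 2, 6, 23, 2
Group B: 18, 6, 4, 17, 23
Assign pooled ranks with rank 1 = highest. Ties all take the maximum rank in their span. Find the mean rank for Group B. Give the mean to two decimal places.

Sorted (descending): 23, 23, 18, 17, 6, 6, 4, 2, 2
The 2 values of 23 occupy positions 1–2 → each gets rank 2.
The 2 values of 6 occupy positions 5–6 → each gets rank 6.
The 2 values of 2 occupy positions 8–9 → each gets rank 9.
Group B values → pooled ranks: 18→3, 6→6, 4→7, 17→4, 23→2
Mean rank = (3 + 6 + 7 + 4 + 2) / 5 = 4.40

4.40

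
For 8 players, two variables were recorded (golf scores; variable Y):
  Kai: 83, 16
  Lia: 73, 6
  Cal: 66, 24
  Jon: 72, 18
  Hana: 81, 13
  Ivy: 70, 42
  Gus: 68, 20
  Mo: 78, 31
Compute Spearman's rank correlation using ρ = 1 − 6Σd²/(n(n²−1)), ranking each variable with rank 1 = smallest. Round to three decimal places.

-0.500

Ranks of variable 1: 8, 5, 1, 4, 7, 3, 2, 6
Ranks of variable 2: 3, 1, 6, 4, 2, 8, 5, 7
d = r₁ − r₂: 5, 4, -5, 0, 5, -5, -3, -1
d²: 25, 16, 25, 0, 25, 25, 9, 1; Σd² = 126
ρ = 1 − 6·126/(8·63) = 1 − 756/504 = -0.500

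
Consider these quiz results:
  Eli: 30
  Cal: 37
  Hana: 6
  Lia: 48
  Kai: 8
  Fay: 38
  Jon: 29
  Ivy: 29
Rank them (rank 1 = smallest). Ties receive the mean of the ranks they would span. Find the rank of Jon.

3.5

Sorted (ascending): 6, 8, 29, 29, 30, 37, 38, 48
The 2 values of 29 occupy positions 3–4 → average rank (3+4)/2 = 3.5.
Jon has value 29 → rank 3.5.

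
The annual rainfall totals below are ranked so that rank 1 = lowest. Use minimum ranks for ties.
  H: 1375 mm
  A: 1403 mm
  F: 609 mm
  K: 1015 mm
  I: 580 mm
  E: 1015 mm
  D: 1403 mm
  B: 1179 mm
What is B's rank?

5

Sorted (ascending): 580, 609, 1015, 1015, 1179, 1375, 1403, 1403
The 2 values of 1015 occupy positions 3–4 → each gets rank 3.
The 2 values of 1403 occupy positions 7–8 → each gets rank 7.
B has value 1179 mm → rank 5.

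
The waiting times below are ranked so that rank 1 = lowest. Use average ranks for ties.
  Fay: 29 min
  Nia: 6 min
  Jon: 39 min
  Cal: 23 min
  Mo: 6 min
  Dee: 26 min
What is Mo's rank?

Sorted (ascending): 6, 6, 23, 26, 29, 39
The 2 values of 6 occupy positions 1–2 → average rank (1+2)/2 = 1.5.
Mo has value 6 min → rank 1.5.

1.5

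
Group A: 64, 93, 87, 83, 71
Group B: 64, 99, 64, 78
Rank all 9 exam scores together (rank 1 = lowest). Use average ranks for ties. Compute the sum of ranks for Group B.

18

Sorted (ascending): 64, 64, 64, 71, 78, 83, 87, 93, 99
The 3 values of 64 occupy positions 1–3 → average rank 2.
Group B values → pooled ranks: 64→2, 99→9, 64→2, 78→5
Rank sum = 2 + 9 + 2 + 5 = 18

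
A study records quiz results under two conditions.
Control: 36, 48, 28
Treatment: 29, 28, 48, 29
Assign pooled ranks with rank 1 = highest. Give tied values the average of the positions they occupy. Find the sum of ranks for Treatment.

Sorted (descending): 48, 48, 36, 29, 29, 28, 28
The 2 values of 48 occupy positions 1–2 → average rank (1+2)/2 = 1.5.
The 2 values of 29 occupy positions 4–5 → average rank (4+5)/2 = 4.5.
The 2 values of 28 occupy positions 6–7 → average rank (6+7)/2 = 6.5.
Treatment values → pooled ranks: 29→4.5, 28→6.5, 48→1.5, 29→4.5
Rank sum = 4.5 + 6.5 + 1.5 + 4.5 = 17

17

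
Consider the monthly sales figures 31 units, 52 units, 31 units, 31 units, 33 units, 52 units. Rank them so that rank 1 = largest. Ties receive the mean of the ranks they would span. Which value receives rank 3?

Sorted (descending): 52, 52, 33, 31, 31, 31
The 2 values of 52 occupy positions 1–2 → average rank (1+2)/2 = 1.5.
The 3 values of 31 occupy positions 4–6 → average rank 5.
Rank 3 → value 33.

33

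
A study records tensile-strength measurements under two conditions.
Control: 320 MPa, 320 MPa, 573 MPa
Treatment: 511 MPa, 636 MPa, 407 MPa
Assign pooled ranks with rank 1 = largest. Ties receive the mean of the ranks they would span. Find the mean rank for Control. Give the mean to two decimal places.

4.33

Sorted (descending): 636, 573, 511, 407, 320, 320
The 2 values of 320 occupy positions 5–6 → average rank (5+6)/2 = 5.5.
Control values → pooled ranks: 320→5.5, 320→5.5, 573→2
Mean rank = (5.5 + 5.5 + 2) / 3 = 4.33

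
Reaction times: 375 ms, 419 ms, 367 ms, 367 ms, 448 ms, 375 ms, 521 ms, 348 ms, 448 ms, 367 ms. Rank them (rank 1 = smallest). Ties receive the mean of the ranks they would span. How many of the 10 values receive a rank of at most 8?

Sorted (ascending): 348, 367, 367, 367, 375, 375, 419, 448, 448, 521
The 3 values of 367 occupy positions 2–4 → average rank 3.
The 2 values of 375 occupy positions 5–6 → average rank (5+6)/2 = 5.5.
The 2 values of 448 occupy positions 8–9 → average rank (8+9)/2 = 8.5.
Ranks ≤ 8: {1, 3, 3, 3, 5.5, 5.5, 7} → 7 values.

7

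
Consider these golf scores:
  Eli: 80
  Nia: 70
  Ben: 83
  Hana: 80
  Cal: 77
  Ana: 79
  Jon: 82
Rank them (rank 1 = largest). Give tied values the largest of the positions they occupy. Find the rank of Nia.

7

Sorted (descending): 83, 82, 80, 80, 79, 77, 70
The 2 values of 80 occupy positions 3–4 → each gets rank 4.
Nia has value 70 → rank 7.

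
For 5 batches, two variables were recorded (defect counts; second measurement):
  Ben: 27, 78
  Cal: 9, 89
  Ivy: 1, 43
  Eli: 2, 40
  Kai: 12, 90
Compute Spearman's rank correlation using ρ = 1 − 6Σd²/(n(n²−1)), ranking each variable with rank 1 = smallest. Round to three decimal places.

0.600

Ranks of variable 1: 5, 3, 1, 2, 4
Ranks of variable 2: 3, 4, 2, 1, 5
d = r₁ − r₂: 2, -1, -1, 1, -1
d²: 4, 1, 1, 1, 1; Σd² = 8
ρ = 1 − 6·8/(5·24) = 1 − 48/120 = 0.600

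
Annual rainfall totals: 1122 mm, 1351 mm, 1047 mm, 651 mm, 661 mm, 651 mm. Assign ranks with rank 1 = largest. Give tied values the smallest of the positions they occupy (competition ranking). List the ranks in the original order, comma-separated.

2, 1, 3, 5, 4, 5

Sorted (descending): 1351, 1122, 1047, 661, 651, 651
The 2 values of 651 occupy positions 5–6 → each gets rank 5.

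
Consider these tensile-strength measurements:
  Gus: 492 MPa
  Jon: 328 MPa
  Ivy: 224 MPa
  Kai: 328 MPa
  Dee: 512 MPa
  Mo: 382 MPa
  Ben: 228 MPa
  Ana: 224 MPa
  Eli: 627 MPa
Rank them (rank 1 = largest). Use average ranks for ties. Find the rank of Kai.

5.5

Sorted (descending): 627, 512, 492, 382, 328, 328, 228, 224, 224
The 2 values of 328 occupy positions 5–6 → average rank (5+6)/2 = 5.5.
The 2 values of 224 occupy positions 8–9 → average rank (8+9)/2 = 8.5.
Kai has value 328 MPa → rank 5.5.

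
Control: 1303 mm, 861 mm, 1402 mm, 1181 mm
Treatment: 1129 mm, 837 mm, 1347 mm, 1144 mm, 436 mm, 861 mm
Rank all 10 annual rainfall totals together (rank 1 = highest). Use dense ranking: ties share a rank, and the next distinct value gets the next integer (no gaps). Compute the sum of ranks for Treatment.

37

Sorted (descending): 1402, 1347, 1303, 1181, 1144, 1129, 861, 861, 837, 436
The 2 values of 861 share dense rank 7.
Remaining distinct values take the next consecutive integers.
Treatment values → pooled ranks: 1129→6, 837→8, 1347→2, 1144→5, 436→9, 861→7
Rank sum = 6 + 8 + 2 + 5 + 9 + 7 = 37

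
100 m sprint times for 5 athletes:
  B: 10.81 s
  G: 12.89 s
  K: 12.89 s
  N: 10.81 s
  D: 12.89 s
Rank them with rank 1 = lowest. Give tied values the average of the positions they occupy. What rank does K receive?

Sorted (ascending): 10.81, 10.81, 12.89, 12.89, 12.89
The 2 values of 10.81 occupy positions 1–2 → average rank (1+2)/2 = 1.5.
The 3 values of 12.89 occupy positions 3–5 → average rank 4.
K has value 12.89 s → rank 4.

4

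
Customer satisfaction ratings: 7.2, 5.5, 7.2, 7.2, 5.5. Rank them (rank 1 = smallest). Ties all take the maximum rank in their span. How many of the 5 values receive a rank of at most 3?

2

Sorted (ascending): 5.5, 5.5, 7.2, 7.2, 7.2
The 2 values of 5.5 occupy positions 1–2 → each gets rank 2.
The 3 values of 7.2 occupy positions 3–5 → each gets rank 5.
Ranks ≤ 3: {2, 2} → 2 values.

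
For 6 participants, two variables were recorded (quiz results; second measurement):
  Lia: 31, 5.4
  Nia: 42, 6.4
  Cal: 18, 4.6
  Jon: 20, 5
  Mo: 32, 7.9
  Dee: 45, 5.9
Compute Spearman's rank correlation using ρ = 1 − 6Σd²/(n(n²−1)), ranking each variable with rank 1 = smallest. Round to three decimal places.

Ranks of variable 1: 3, 5, 1, 2, 4, 6
Ranks of variable 2: 3, 5, 1, 2, 6, 4
d = r₁ − r₂: 0, 0, 0, 0, -2, 2
d²: 0, 0, 0, 0, 4, 4; Σd² = 8
ρ = 1 − 6·8/(6·35) = 1 − 48/210 = 0.771

0.771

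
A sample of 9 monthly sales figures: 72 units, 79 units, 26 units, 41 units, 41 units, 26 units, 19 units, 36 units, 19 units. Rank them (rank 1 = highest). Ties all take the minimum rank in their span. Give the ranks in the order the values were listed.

2, 1, 6, 3, 3, 6, 8, 5, 8

Sorted (descending): 79, 72, 41, 41, 36, 26, 26, 19, 19
The 2 values of 41 occupy positions 3–4 → each gets rank 3.
The 2 values of 26 occupy positions 6–7 → each gets rank 6.
The 2 values of 19 occupy positions 8–9 → each gets rank 8.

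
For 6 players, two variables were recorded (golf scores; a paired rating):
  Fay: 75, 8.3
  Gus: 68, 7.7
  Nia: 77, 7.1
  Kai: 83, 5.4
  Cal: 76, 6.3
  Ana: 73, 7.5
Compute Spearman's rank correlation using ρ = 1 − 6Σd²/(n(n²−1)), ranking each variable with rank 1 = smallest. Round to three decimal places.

-0.771

Ranks of variable 1: 3, 1, 5, 6, 4, 2
Ranks of variable 2: 6, 5, 3, 1, 2, 4
d = r₁ − r₂: -3, -4, 2, 5, 2, -2
d²: 9, 16, 4, 25, 4, 4; Σd² = 62
ρ = 1 − 6·62/(6·35) = 1 − 372/210 = -0.771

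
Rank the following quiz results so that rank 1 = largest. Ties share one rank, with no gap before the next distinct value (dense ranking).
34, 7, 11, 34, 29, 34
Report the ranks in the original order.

Sorted (descending): 34, 34, 34, 29, 11, 7
The 3 values of 34 share dense rank 1.
Remaining distinct values take the next consecutive integers.

1, 4, 3, 1, 2, 1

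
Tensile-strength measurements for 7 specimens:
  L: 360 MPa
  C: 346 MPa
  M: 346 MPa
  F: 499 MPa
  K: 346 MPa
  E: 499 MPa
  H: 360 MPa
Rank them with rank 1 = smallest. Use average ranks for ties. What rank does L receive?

4.5

Sorted (ascending): 346, 346, 346, 360, 360, 499, 499
The 3 values of 346 occupy positions 1–3 → average rank 2.
The 2 values of 360 occupy positions 4–5 → average rank (4+5)/2 = 4.5.
The 2 values of 499 occupy positions 6–7 → average rank (6+7)/2 = 6.5.
L has value 360 MPa → rank 4.5.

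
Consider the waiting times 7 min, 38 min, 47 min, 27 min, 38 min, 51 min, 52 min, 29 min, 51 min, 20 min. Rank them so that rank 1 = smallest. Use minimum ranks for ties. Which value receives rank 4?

Sorted (ascending): 7, 20, 27, 29, 38, 38, 47, 51, 51, 52
The 2 values of 38 occupy positions 5–6 → each gets rank 5.
The 2 values of 51 occupy positions 8–9 → each gets rank 8.
Rank 4 → value 29.

29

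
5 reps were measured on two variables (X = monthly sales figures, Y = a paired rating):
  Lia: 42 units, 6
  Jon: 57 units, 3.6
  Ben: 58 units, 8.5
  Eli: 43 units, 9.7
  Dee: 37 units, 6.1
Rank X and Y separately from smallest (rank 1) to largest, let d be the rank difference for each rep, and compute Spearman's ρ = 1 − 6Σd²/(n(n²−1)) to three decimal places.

0.100

Ranks of variable 1: 2, 4, 5, 3, 1
Ranks of variable 2: 2, 1, 4, 5, 3
d = r₁ − r₂: 0, 3, 1, -2, -2
d²: 0, 9, 1, 4, 4; Σd² = 18
ρ = 1 − 6·18/(5·24) = 1 − 108/120 = 0.100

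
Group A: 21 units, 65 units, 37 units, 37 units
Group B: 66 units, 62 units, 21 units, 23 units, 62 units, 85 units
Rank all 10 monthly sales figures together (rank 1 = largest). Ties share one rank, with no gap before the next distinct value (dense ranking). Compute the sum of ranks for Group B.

24

Sorted (descending): 85, 66, 65, 62, 62, 37, 37, 23, 21, 21
The 2 values of 62 share dense rank 4.
The 2 values of 37 share dense rank 5.
The 2 values of 21 share dense rank 7.
Remaining distinct values take the next consecutive integers.
Group B values → pooled ranks: 66→2, 62→4, 21→7, 23→6, 62→4, 85→1
Rank sum = 2 + 4 + 7 + 6 + 4 + 1 = 24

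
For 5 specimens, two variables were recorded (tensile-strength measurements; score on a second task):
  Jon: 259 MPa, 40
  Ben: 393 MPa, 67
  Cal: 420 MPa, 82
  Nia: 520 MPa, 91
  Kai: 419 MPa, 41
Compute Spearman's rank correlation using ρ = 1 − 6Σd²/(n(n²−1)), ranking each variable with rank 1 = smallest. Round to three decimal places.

Ranks of variable 1: 1, 2, 4, 5, 3
Ranks of variable 2: 1, 3, 4, 5, 2
d = r₁ − r₂: 0, -1, 0, 0, 1
d²: 0, 1, 0, 0, 1; Σd² = 2
ρ = 1 − 6·2/(5·24) = 1 − 12/120 = 0.900

0.900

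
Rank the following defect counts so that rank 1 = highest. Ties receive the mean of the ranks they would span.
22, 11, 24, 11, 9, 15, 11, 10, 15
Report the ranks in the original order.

Sorted (descending): 24, 22, 15, 15, 11, 11, 11, 10, 9
The 2 values of 15 occupy positions 3–4 → average rank (3+4)/2 = 3.5.
The 3 values of 11 occupy positions 5–7 → average rank 6.

2, 6, 1, 6, 9, 3.5, 6, 8, 3.5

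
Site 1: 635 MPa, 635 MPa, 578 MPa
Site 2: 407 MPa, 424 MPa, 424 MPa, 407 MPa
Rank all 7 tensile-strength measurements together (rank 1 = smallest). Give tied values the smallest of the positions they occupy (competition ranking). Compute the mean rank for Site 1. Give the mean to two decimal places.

Sorted (ascending): 407, 407, 424, 424, 578, 635, 635
The 2 values of 407 occupy positions 1–2 → each gets rank 1.
The 2 values of 424 occupy positions 3–4 → each gets rank 3.
The 2 values of 635 occupy positions 6–7 → each gets rank 6.
Site 1 values → pooled ranks: 635→6, 635→6, 578→5
Mean rank = (6 + 6 + 5) / 3 = 5.67

5.67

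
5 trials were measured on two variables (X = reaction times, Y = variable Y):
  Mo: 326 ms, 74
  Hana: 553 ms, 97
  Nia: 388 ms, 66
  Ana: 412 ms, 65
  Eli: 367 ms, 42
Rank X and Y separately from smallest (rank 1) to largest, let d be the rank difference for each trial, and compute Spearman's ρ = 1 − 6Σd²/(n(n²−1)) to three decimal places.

Ranks of variable 1: 1, 5, 3, 4, 2
Ranks of variable 2: 4, 5, 3, 2, 1
d = r₁ − r₂: -3, 0, 0, 2, 1
d²: 9, 0, 0, 4, 1; Σd² = 14
ρ = 1 − 6·14/(5·24) = 1 − 84/120 = 0.300

0.300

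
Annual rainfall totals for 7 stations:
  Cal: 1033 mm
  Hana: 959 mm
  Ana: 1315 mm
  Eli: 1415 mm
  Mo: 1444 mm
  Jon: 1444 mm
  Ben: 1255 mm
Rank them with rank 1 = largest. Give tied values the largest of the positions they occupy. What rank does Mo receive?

Sorted (descending): 1444, 1444, 1415, 1315, 1255, 1033, 959
The 2 values of 1444 occupy positions 1–2 → each gets rank 2.
Mo has value 1444 mm → rank 2.

2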